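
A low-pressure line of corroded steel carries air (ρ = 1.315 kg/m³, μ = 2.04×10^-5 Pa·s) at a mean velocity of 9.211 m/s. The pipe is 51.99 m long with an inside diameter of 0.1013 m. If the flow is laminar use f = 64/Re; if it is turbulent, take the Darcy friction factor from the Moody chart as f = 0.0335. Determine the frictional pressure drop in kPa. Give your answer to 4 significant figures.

ΔP ≈ 0.9591 kPa

Reynolds number Re = ρVD/μ = 1.315 · 9.211 · 0.1013 / 2.04e-05 = 6.015e+04.
Re > 4000 → turbulent; use the Moody-chart value f = 0.0335.
Darcy-Weisbach: ΔP = f(L/D)(ρV²/2) = 0.0335·(51.99/0.1013)·(1.315·9.211²/2) = 0.0335·513.2·55.78 = 959.1 Pa.
ΔP = 959.1 Pa = 0.9591 kPa.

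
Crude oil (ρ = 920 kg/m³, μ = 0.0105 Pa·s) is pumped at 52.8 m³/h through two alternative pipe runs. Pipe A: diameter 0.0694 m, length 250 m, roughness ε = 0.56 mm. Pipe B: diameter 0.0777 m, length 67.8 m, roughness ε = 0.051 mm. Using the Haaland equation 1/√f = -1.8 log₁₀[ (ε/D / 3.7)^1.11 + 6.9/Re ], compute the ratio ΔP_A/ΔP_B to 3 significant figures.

ΔP_A/ΔP_B ≈ 9.23

Pipe A: V = Q/A = 0.01467/0.003783 = 3.877 m/s; Re = 2.358e+04; ε/D = 0.00807; Haaland → f = 0.03793; ΔP_A = f(L/D)(ρV²/2) = 9.448e+05 Pa.
Pipe B: V = Q/A = 0.01467/0.004742 = 3.093 m/s; Re = 2.106e+04; ε/D = 0.000656; Haaland → f = 0.02667; ΔP_B = f(L/D)(ρV²/2) = 1.024e+05 Pa.
ΔP_A/ΔP_B = 9.448e+05/1.024e+05 = 9.23.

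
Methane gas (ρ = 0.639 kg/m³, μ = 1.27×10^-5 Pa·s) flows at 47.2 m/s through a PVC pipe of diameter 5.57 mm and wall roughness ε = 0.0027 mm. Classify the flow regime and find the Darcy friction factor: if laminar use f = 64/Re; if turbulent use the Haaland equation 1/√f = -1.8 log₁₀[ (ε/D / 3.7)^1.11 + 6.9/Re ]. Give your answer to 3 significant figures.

f ≈ 0.0293

Re = ρVD/μ = 0.639·47.2·0.00557/1.27e-05 = 1.323e+04.
Re > 4000 → turbulent. ε/D = 2.7e-06/0.00557 = 0.000485; Haaland: 1/√f = -1.8 log₁₀[4.9e-05 + 0.000522] = 5.839, so f = 0.02934.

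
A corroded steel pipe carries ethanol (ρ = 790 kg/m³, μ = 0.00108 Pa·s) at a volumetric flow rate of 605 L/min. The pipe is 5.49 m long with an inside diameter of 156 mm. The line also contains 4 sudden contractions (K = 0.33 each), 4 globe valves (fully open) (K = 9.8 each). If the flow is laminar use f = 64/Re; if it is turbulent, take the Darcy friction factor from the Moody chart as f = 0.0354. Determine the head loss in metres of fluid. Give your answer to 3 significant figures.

h_f ≈ 0.592 m

Q = 605 L/min = 605/60000 = 0.01008 m³/s.
Cross-sectional area A = πD²/4 = π(0.156)²/4 = 0.01911 m²; mean velocity V = Q/A = 0.01008/0.01911 = 0.5276 m/s.
Reynolds number Re = ρVD/μ = 790 · 0.5276 · 0.156 / 0.00108 = 6.02e+04.
Re > 4000 → turbulent; use the Moody-chart value f = 0.0354.
Total minor-loss coefficient ΣK = 4·0.33 + 4·9.8 = 40.5.
ΔP = [f·L/D + ΣK]·(ρV²/2) = [0.0354·5.49/0.156 + 40.5]·(790·0.5276²/2) = [1.246 + 40.5]·109.9 = 4591 Pa.
Head loss h_f = ΔP/(ρg) = 4591/(790·9.81) = 0.592 m.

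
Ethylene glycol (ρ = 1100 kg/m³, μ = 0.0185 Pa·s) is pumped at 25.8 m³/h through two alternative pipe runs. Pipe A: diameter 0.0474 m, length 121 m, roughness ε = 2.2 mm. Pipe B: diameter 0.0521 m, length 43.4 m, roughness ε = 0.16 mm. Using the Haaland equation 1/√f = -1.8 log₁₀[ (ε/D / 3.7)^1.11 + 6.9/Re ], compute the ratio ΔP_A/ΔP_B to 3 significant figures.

Pipe A: V = Q/A = 0.007167/0.001765 = 4.061 m/s; Re = 1.145e+04; ε/D = 0.0464; Haaland → f = 0.07146; ΔP_A = f(L/D)(ρV²/2) = 1.655e+06 Pa.
Pipe B: V = Q/A = 0.007167/0.002132 = 3.362 m/s; Re = 1.041e+04; ε/D = 0.00307; Haaland → f = 0.03471; ΔP_B = f(L/D)(ρV²/2) = 1.797e+05 Pa.
ΔP_A/ΔP_B = 1.655e+06/1.797e+05 = 9.21.

ΔP_A/ΔP_B ≈ 9.21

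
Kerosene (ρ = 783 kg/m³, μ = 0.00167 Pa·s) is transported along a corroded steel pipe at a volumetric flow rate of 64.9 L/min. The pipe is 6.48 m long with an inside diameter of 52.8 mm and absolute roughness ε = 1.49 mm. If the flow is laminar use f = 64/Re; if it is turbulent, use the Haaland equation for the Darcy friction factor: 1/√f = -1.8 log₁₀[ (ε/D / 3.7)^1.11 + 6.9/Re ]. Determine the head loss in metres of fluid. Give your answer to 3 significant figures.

h_f ≈ 0.0892 m

Q = 64.9 L/min = 64.9/60000 = 0.001082 m³/s.
Cross-sectional area A = πD²/4 = π(0.0528)²/4 = 0.00219 m²; mean velocity V = Q/A = 0.001082/0.00219 = 0.494 m/s.
Reynolds number Re = ρVD/μ = 783 · 0.494 · 0.0528 / 0.00167 = 1.223e+04.
Re > 4000 → turbulent. Relative roughness ε/D = 0.00149/0.0528 = 0.0282. Haaland: 1/√f = -1.8 log₁₀[(0.0282/3.7)^1.11 + 6.9/1.223e+04] = -1.8 log₁₀[0.00446 + 0.000564] = 4.138, so f = 0.0584.
Darcy-Weisbach: ΔP = f(L/D)(ρV²/2) = 0.0584·(6.48/0.0528)·(783·0.494²/2) = 0.0584·122.7·95.54 = 684.8 Pa.
Head loss h_f = ΔP/(ρg) = 684.8/(783·9.81) = 0.0892 m.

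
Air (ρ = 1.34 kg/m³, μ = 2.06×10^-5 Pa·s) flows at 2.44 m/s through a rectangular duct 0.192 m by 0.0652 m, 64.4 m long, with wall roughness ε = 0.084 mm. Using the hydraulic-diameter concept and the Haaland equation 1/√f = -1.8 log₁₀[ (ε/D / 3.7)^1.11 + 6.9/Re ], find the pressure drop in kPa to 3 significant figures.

ΔP ≈ 0.0763 kPa

Hydraulic diameter D_h = 4A/P = 4·(0.192·0.0652)/(2·(0.192+0.0652)) = 0.05007/0.5144 = 0.09734 m.
Re = ρVD_h/μ = 1.34·2.44·0.09734/2.06e-05 = 1.545e+04.
ε/D_h = 8.4e-05/0.09734 = 0.000863; Haaland gives 1/√f = -1.8 log₁₀[9.29e-05+0.000447] = 5.882, so f = 0.0289.
ΔP = f(L/D_h)(ρV²/2) = 0.0289·64.4/0.09734·3.989 = 76.27 Pa.
ΔP = 0.0763 kPa.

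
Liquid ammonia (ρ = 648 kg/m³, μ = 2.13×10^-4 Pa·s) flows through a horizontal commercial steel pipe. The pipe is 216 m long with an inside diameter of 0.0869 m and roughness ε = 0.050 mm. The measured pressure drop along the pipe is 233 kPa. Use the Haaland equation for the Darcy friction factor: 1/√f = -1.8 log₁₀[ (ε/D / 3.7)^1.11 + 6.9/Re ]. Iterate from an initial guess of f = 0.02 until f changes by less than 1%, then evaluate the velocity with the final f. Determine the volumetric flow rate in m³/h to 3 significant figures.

Rearranging Darcy-Weisbach: V = √(2·ΔP·D/(f·L·ρ)). With ε/D = 5e-05/0.0869 = 0.000575, iterate starting from f = 0.02:
  f = 0.02 → V = √(2·2.33e+05·0.0869/(0.02·216·648)) = 3.803 m/s; Re = ρVD/μ = 1.006e+06; f → 0.01767
  f = 0.01767 → V = 4.047 m/s; Re = 1.07e+06; f → 0.01765
Converged (Δf/f < 1%). With the final f = 0.01765: V = √(2·2.33e+05·0.0869/(0.01765·216·648)) = 4.049 m/s.
Q = V·A = 4.049·(π/4·0.0869²) = 0.02402 m³/s = 86.5 m³/h.

Q ≈ 86.5 m³/h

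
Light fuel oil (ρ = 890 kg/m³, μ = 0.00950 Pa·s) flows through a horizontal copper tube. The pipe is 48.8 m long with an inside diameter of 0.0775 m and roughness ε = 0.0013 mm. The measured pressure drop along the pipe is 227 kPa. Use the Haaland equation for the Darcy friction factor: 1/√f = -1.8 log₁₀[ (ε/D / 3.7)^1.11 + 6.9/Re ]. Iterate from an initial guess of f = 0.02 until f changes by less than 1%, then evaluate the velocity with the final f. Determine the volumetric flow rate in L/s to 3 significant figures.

Rearranging Darcy-Weisbach: V = √(2·ΔP·D/(f·L·ρ)). With ε/D = 1.3e-06/0.0775 = 1.68e-05, iterate starting from f = 0.02:
  f = 0.02 → V = √(2·2.27e+05·0.0775/(0.02·48.8·890)) = 6.364 m/s; Re = ρVD/μ = 4.621e+04; f → 0.02112
  f = 0.02112 → V = 6.193 m/s; Re = 4.496e+04; f → 0.02125
Converged (Δf/f < 1%). With the final f = 0.02125: V = √(2·2.27e+05·0.0775/(0.02125·48.8·890)) = 6.174 m/s.
Q = V·A = 6.174·(π/4·0.0775²) = 0.02912 m³/s = 29.1 L/s.

Q ≈ 29.1 L/s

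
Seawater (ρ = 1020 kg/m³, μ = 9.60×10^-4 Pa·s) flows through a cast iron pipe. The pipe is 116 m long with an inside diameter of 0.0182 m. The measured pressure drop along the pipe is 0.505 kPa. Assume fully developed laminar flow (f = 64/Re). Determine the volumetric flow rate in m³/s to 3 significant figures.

Q ≈ 1.22×10^-5 m³/s

For laminar flow, f = 64/Re with Re = ρVD/μ, so Darcy-Weisbach reduces to ΔP = 32μLV/D². Solving for V: V = ΔP·D²/(32μL) = 505·(0.0182)²/(32·0.00096·116) = 0.04694 m/s.
Check: Re = ρVD/μ = 1020·0.04694·0.0182/0.00096 = 907.7 < 2300, so the laminar assumption holds.
Q = V·A = 0.04694·(π/4·0.0182²) = 1.221e-05 m³/s = 1.22×10^-5 m³/s.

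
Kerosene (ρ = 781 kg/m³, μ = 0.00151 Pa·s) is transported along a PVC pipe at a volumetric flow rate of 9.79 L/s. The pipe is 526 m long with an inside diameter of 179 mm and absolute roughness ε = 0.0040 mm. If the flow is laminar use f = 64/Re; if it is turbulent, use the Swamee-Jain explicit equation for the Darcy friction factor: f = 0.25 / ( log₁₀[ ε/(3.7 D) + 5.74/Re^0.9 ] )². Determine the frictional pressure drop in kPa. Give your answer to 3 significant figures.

Q = 9.79 L/s = 9.79/1000 = 0.00979 m³/s.
Cross-sectional area A = πD²/4 = π(0.179)²/4 = 0.02516 m²; mean velocity V = Q/A = 0.00979/0.02516 = 0.389 m/s.
Reynolds number Re = ρVD/μ = 781 · 0.389 · 0.179 / 0.00151 = 3.602e+04.
Re > 4000 → turbulent. Relative roughness ε/D = 4e-06/0.179 = 2.23e-05. Swamee-Jain: f = 0.25/(log₁₀[2.23e-05/3.7 + 5.74/3.602e+04^0.9])² = 0.25/(log₁₀[6.04e-06 + 0.000455])² = 0.25/(-3.336)² = 0.02246.
Darcy-Weisbach: ΔP = f(L/D)(ρV²/2) = 0.02246·(526/0.179)·(781·0.389²/2) = 0.02246·2939·59.1 = 3901 Pa.
ΔP = 3901 Pa = 3.90 kPa.

ΔP ≈ 3.90 kPa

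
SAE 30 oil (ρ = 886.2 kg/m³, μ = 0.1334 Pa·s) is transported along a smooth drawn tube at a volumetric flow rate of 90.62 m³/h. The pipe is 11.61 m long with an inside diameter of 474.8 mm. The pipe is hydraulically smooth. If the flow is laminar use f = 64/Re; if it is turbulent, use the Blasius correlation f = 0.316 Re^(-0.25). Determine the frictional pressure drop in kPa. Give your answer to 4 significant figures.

Q = 90.62 m³/h = 90.62/3600 = 0.02517 m³/s.
Cross-sectional area A = πD²/4 = π(0.4748)²/4 = 0.1771 m²; mean velocity V = Q/A = 0.02517/0.1771 = 0.1422 m/s.
Reynolds number Re = ρVD/μ = 886.2 · 0.1422 · 0.4748 / 0.133 = 448.4.
Re < 2300 → laminar flow, so f = 64/Re = 64/448.4 = 0.1427 (the turbulent correlation is not needed).
Darcy-Weisbach: ΔP = f(L/D)(ρV²/2) = 0.1427·(11.61/0.4748)·(886.2·0.1422²/2) = 0.1427·24.45·8.956 = 31.26 Pa.
ΔP = 31.26 Pa = 0.03126 kPa.

ΔP ≈ 0.03126 kPa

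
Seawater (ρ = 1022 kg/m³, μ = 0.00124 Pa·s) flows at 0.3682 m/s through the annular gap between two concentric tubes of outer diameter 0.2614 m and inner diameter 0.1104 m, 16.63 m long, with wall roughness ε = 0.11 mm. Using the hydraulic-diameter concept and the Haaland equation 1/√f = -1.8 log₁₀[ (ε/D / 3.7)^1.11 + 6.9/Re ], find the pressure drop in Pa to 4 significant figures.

ΔP ≈ 177.5 Pa

Hydraulic diameter D_h = 4A/P = D_o - D_i = 0.2614 - 0.1104 = 0.151 m.
Re = ρVD_h/μ = 1022·0.3682·0.151/0.00124 = 4.582e+04.
ε/D_h = 0.00011/0.151 = 0.000728; Haaland gives 1/√f = -1.8 log₁₀[7.7e-05+0.000151] = 6.557, so f = 0.02326.
ΔP = f(L/D_h)(ρV²/2) = 0.02326·16.63/0.151·69.28 = 177.5 Pa.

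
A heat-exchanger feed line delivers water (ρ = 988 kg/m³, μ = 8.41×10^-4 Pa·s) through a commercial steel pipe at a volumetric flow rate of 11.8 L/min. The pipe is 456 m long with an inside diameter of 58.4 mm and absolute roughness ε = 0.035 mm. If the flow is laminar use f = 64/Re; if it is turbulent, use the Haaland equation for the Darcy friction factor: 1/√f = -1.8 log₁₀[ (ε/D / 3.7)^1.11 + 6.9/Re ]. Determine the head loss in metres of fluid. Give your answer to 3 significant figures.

h_f ≈ 0.0819 m

Q = 11.8 L/min = 11.8/60000 = 0.0001967 m³/s.
Cross-sectional area A = πD²/4 = π(0.0584)²/4 = 0.002679 m²; mean velocity V = Q/A = 0.0001967/0.002679 = 0.07342 m/s.
Reynolds number Re = ρVD/μ = 988 · 0.07342 · 0.0584 / 0.000841 = 5037.
Re > 4000 → turbulent. Relative roughness ε/D = 3.5e-05/0.0584 = 0.000599. Haaland: 1/√f = -1.8 log₁₀[(0.000599/3.7)^1.11 + 6.9/5037] = -1.8 log₁₀[6.2e-05 + 0.00137] = 5.119, so f = 0.03816.
Darcy-Weisbach: ΔP = f(L/D)(ρV²/2) = 0.03816·(456/0.0584)·(988·0.07342²/2) = 0.03816·7808·2.663 = 793.4 Pa.
Head loss h_f = ΔP/(ρg) = 793.4/(988·9.81) = 0.0819 m.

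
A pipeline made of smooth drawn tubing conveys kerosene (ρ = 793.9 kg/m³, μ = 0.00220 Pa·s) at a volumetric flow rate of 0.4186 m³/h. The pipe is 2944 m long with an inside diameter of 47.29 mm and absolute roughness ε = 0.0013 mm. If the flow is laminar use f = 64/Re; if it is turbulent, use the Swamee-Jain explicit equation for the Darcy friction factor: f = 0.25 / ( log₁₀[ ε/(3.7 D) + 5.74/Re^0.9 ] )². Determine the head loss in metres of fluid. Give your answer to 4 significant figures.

h_f ≈ 0.7878 m

Q = 0.4186 m³/h = 0.4186/3600 = 0.0001163 m³/s.
Cross-sectional area A = πD²/4 = π(0.04729)²/4 = 0.001756 m²; mean velocity V = Q/A = 0.0001163/0.001756 = 0.0662 m/s.
Reynolds number Re = ρVD/μ = 793.9 · 0.0662 · 0.04729 / 0.0022 = 1130.
Re < 2300 → laminar flow, so f = 64/Re = 64/1130 = 0.05665 (the turbulent correlation is not needed).
Darcy-Weisbach: ΔP = f(L/D)(ρV²/2) = 0.05665·(2944/0.04729)·(793.9·0.0662²/2) = 0.05665·6.225e+04·1.74 = 6135 Pa.
Head loss h_f = ΔP/(ρg) = 6135/(793.9·9.81) = 0.7878 m.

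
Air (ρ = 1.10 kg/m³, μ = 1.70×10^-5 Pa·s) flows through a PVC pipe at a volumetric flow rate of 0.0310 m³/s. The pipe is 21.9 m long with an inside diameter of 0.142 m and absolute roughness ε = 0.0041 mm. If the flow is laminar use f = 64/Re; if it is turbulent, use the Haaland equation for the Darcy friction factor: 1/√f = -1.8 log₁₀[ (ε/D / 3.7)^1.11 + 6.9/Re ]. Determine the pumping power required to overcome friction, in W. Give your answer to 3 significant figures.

Cross-sectional area A = πD²/4 = π(0.142)²/4 = 0.01584 m²; mean velocity V = Q/A = 0.031/0.01584 = 1.957 m/s.
Reynolds number Re = ρVD/μ = 1.1 · 1.957 · 0.142 / 1.7e-05 = 1.799e+04.
Re > 4000 → turbulent. Relative roughness ε/D = 4.1e-06/0.142 = 2.89e-05. Haaland: 1/√f = -1.8 log₁₀[(2.89e-05/3.7)^1.11 + 6.9/1.799e+04] = -1.8 log₁₀[2.14e-06 + 0.000384] = 6.145, so f = 0.02649.
Darcy-Weisbach: ΔP = f(L/D)(ρV²/2) = 0.02649·(21.9/0.142)·(1.1·1.957²/2) = 0.02649·154.2·2.107 = 8.608 Pa.
Pumping power P = QΔP = 0.031·8.608 = 0.2669 W = 0.267 W.

P ≈ 0.267 W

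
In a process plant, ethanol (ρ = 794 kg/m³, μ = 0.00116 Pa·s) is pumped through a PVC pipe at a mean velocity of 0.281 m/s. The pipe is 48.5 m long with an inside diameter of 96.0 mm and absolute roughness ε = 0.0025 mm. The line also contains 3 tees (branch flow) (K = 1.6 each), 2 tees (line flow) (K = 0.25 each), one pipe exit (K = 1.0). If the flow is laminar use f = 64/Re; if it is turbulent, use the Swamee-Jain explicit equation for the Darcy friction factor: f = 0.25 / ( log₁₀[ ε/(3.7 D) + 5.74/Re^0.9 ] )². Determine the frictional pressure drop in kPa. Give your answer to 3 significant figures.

Reynolds number Re = ρVD/μ = 794 · 0.281 · 0.096 / 0.00116 = 1.846e+04.
Re > 4000 → turbulent. Relative roughness ε/D = 2.5e-06/0.096 = 2.6e-05. Swamee-Jain: f = 0.25/(log₁₀[2.6e-05/3.7 + 5.74/1.846e+04^0.9])² = 0.25/(log₁₀[7.04e-06 + 0.00083])² = 0.25/(-3.077)² = 0.0264.
Total minor-loss coefficient ΣK = 3·1.6 + 2·0.25 + 1·1 = 6.3.
ΔP = [f·L/D + ΣK]·(ρV²/2) = [0.0264·48.5/0.096 + 6.3]·(794·0.281²/2) = [13.34 + 6.3]·31.35 = 615.6 Pa.
ΔP = 615.6 Pa = 0.616 kPa.

ΔP ≈ 0.616 kPa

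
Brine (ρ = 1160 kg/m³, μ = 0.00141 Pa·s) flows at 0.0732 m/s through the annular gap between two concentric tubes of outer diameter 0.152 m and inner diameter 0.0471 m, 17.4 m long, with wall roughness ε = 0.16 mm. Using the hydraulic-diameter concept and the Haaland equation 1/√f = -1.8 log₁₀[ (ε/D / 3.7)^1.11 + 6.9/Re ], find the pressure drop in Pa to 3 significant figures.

ΔP ≈ 19.0 Pa

Hydraulic diameter D_h = 4A/P = D_o - D_i = 0.152 - 0.0471 = 0.1049 m.
Re = ρVD_h/μ = 1160·0.0732·0.1049/0.00141 = 6317.
ε/D_h = 0.00016/0.1049 = 0.00153; Haaland gives 1/√f = -1.8 log₁₀[0.000175+0.00109] = 5.215, so f = 0.03677.
ΔP = f(L/D_h)(ρV²/2) = 0.03677·17.4/0.1049·3.108 = 18.96 Pa.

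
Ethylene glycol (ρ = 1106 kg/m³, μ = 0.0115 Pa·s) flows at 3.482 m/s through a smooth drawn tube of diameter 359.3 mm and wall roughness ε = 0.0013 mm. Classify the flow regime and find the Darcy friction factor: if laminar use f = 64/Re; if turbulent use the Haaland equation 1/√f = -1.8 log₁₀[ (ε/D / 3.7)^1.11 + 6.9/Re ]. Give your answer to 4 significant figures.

f ≈ 0.01717

Re = ρVD/μ = 1106·3.482·0.3593/0.0115 = 1.203e+05.
Re > 4000 → turbulent. ε/D = 1.3e-06/0.3593 = 3.62e-06; Haaland: 1/√f = -1.8 log₁₀[2.13e-07 + 5.73e-05] = 7.632, so f = 0.01717.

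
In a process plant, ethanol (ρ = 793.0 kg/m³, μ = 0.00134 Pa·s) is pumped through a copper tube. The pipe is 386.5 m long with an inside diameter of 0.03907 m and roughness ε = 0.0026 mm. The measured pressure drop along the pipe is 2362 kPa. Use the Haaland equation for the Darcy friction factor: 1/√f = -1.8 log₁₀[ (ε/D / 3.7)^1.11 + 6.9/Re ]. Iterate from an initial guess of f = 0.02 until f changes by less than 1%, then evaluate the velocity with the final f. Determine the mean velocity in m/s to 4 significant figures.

Rearranging Darcy-Weisbach: V = √(2·ΔP·D/(f·L·ρ)). With ε/D = 2.6e-06/0.03907 = 6.65e-05, iterate starting from f = 0.02:
  f = 0.02 → V = √(2·2.362e+06·0.03907/(0.02·386.5·793)) = 5.487 m/s; Re = ρVD/μ = 1.269e+05; f → 0.0173
  f = 0.0173 → V = 5.899 m/s; Re = 1.364e+05; f → 0.01707
  f = 0.01707 → V = 5.939 m/s; Re = 1.373e+05; f → 0.01705
Converged (Δf/f < 1%). With the final f = 0.01705: V = √(2·2.362e+06·0.03907/(0.01705·386.5·793)) = 5.943 m/s.

V ≈ 5.943 m/s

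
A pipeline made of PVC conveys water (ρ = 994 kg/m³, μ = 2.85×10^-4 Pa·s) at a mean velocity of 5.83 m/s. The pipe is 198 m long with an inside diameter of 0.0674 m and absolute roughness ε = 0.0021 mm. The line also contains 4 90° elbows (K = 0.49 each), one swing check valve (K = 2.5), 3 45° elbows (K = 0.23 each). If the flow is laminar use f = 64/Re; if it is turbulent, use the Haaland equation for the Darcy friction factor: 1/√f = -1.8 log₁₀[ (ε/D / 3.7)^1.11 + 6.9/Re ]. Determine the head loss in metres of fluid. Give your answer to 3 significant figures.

Reynolds number Re = ρVD/μ = 994 · 5.83 · 0.0674 / 0.000285 = 1.37e+06.
Re > 4000 → turbulent. Relative roughness ε/D = 2.1e-06/0.0674 = 3.12e-05. Haaland: 1/√f = -1.8 log₁₀[(3.12e-05/3.7)^1.11 + 6.9/1.37e+06] = -1.8 log₁₀[2.33e-06 + 5.03e-06] = 9.239, so f = 0.01171.
Total minor-loss coefficient ΣK = 4·0.49 + 1·2.5 + 3·0.23 = 5.15.
ΔP = [f·L/D + ΣK]·(ρV²/2) = [0.01171·198/0.0674 + 5.15]·(994·5.83²/2) = [34.41 + 5.15]·1.689e+04 = 6.683e+05 Pa.
Head loss h_f = ΔP/(ρg) = 6.683e+05/(994·9.81) = 68.5 m.

h_f ≈ 68.5 m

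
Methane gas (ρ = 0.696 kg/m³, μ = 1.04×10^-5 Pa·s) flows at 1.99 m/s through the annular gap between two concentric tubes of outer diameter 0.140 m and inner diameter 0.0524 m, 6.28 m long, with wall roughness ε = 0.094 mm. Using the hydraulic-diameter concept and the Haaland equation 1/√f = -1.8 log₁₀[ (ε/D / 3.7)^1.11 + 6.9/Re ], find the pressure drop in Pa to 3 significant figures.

Hydraulic diameter D_h = 4A/P = D_o - D_i = 0.14 - 0.0524 = 0.0876 m.
Re = ρVD_h/μ = 0.696·1.99·0.0876/1.04e-05 = 1.167e+04.
ε/D_h = 9.4e-05/0.0876 = 0.00107; Haaland gives 1/√f = -1.8 log₁₀[0.000118+0.000591] = 5.668, so f = 0.03113.
ΔP = f(L/D_h)(ρV²/2) = 0.03113·6.28/0.0876·1.378 = 3.075 Pa.

ΔP ≈ 3.08 Pa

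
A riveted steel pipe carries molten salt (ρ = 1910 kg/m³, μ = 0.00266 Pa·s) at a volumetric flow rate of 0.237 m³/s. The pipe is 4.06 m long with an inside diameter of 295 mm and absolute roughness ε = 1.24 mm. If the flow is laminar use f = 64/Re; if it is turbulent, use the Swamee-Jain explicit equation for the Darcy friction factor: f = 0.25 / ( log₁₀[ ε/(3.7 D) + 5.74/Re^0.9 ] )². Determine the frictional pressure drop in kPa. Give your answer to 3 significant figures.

Cross-sectional area A = πD²/4 = π(0.295)²/4 = 0.06835 m²; mean velocity V = Q/A = 0.237/0.06835 = 3.467 m/s.
Reynolds number Re = ρVD/μ = 1910 · 3.467 · 0.295 / 0.00266 = 7.345e+05.
Re > 4000 → turbulent. Relative roughness ε/D = 0.00124/0.295 = 0.0042. Swamee-Jain: f = 0.25/(log₁₀[0.0042/3.7 + 5.74/7.345e+05^0.9])² = 0.25/(log₁₀[0.00114 + 3.02e-05])² = 0.25/(-2.933)² = 0.02906.
Darcy-Weisbach: ΔP = f(L/D)(ρV²/2) = 0.02906·(4.06/0.295)·(1910·3.467²/2) = 0.02906·13.76·1.148e+04 = 4592 Pa.
ΔP = 4592 Pa = 4.59 kPa.

ΔP ≈ 4.59 kPa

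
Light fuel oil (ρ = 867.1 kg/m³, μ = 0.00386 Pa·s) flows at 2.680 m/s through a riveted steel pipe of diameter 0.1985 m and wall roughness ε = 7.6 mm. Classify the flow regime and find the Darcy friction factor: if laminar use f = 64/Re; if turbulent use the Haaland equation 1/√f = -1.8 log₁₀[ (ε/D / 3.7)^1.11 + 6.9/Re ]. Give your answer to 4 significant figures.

Re = ρVD/μ = 867.1·2.68·0.1985/0.00386 = 1.195e+05.
Re > 4000 → turbulent. ε/D = 0.0076/0.1985 = 0.0383; Haaland: 1/√f = -1.8 log₁₀[0.00626 + 5.77e-05] = 3.959, so f = 0.0638.

f ≈ 0.06380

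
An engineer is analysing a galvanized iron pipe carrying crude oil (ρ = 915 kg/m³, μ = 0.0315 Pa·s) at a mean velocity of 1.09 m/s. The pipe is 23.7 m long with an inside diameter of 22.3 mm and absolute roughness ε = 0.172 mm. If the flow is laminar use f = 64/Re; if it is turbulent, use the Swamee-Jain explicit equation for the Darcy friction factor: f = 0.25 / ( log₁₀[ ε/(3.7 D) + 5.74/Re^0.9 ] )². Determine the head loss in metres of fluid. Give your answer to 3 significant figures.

Reynolds number Re = ρVD/μ = 915 · 1.09 · 0.0223 / 0.0315 = 706.1.
Re < 2300 → laminar flow, so f = 64/Re = 64/706.1 = 0.09064 (the turbulent correlation is not needed).
Darcy-Weisbach: ΔP = f(L/D)(ρV²/2) = 0.09064·(23.7/0.0223)·(915·1.09²/2) = 0.09064·1063·543.6 = 5.236e+04 Pa.
Head loss h_f = ΔP/(ρg) = 5.236e+04/(915·9.81) = 5.83 m.

h_f ≈ 5.83 m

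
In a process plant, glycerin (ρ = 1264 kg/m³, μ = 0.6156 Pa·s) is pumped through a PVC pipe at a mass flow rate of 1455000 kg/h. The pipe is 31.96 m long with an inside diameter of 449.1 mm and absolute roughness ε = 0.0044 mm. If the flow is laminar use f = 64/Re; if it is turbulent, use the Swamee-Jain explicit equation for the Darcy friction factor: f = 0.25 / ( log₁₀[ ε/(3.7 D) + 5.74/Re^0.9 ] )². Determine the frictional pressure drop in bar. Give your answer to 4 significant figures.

ṁ = 1455000 kg/h = 1455000/3600 = 404.2 kg/s.
A = πD²/4 = π(0.4491)²/4 = 0.1584 m²; mean velocity V = ṁ/(ρA) = 404.2/(1264 · 0.1584) = 2.019 m/s.
Reynolds number Re = ρVD/μ = 1264 · 2.019 · 0.4491 / 0.616 = 1861.
Re < 2300 → laminar flow, so f = 64/Re = 64/1861 = 0.03438 (the turbulent correlation is not needed).
Darcy-Weisbach: ΔP = f(L/D)(ρV²/2) = 0.03438·(31.96/0.4491)·(1264·2.019²/2) = 0.03438·71.16·2575 = 6301 Pa.
ΔP = 6301 Pa = 0.06301 bar.

ΔP ≈ 0.06301 bar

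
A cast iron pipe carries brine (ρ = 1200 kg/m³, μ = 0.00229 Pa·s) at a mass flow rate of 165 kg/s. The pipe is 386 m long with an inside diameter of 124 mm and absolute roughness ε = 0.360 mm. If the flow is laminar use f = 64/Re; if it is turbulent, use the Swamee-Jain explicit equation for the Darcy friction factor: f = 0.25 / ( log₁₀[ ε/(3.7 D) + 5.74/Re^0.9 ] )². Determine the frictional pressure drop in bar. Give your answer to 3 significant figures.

ΔP ≈ 63.4 bar

A = πD²/4 = π(0.124)²/4 = 0.01208 m²; mean velocity V = ṁ/(ρA) = 165/(1200 · 0.01208) = 11.39 m/s.
Reynolds number Re = ρVD/μ = 1200 · 11.39 · 0.124 / 0.00229 = 7.398e+05.
Re > 4000 → turbulent. Relative roughness ε/D = 0.00036/0.124 = 0.0029. Swamee-Jain: f = 0.25/(log₁₀[0.0029/3.7 + 5.74/7.398e+05^0.9])² = 0.25/(log₁₀[0.000785 + 3e-05])² = 0.25/(-3.089)² = 0.0262.
Darcy-Weisbach: ΔP = f(L/D)(ρV²/2) = 0.0262·(386/0.124)·(1200·11.39²/2) = 0.0262·3113·7.778e+04 = 6.344e+06 Pa.
ΔP = 6.344e+06 Pa = 63.4 bar.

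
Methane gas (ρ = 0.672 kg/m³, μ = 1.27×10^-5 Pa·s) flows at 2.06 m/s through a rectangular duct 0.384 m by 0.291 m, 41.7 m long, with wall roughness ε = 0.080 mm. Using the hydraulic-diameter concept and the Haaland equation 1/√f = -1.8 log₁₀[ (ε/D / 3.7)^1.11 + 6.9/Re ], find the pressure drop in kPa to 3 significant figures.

ΔP ≈ 0.00412 kPa

Hydraulic diameter D_h = 4A/P = 4·(0.384·0.291)/(2·(0.384+0.291)) = 0.447/1.35 = 0.3311 m.
Re = ρVD_h/μ = 0.672·2.06·0.3311/1.27e-05 = 3.609e+04.
ε/D_h = 8e-05/0.3311 = 0.000242; Haaland gives 1/√f = -1.8 log₁₀[2.26e-05+0.000191] = 6.606, so f = 0.02292.
ΔP = f(L/D_h)(ρV²/2) = 0.02292·41.7/0.3311·1.426 = 4.115 Pa.
ΔP = 0.00412 kPa.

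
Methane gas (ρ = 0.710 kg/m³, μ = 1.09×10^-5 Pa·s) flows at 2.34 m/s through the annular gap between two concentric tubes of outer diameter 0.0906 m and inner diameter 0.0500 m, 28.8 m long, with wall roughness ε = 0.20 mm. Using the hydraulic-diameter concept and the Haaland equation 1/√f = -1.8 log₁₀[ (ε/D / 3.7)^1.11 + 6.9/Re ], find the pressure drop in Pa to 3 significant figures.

Hydraulic diameter D_h = 4A/P = D_o - D_i = 0.0906 - 0.05 = 0.0406 m.
Re = ρVD_h/μ = 0.71·2.34·0.0406/1.09e-05 = 6188.
ε/D_h = 0.0002/0.0406 = 0.00493; Haaland gives 1/√f = -1.8 log₁₀[0.000643+0.00112] = 4.959, so f = 0.04066.
ΔP = f(L/D_h)(ρV²/2) = 0.04066·28.8/0.0406·1.944 = 56.07 Pa.

ΔP ≈ 56.1 Pa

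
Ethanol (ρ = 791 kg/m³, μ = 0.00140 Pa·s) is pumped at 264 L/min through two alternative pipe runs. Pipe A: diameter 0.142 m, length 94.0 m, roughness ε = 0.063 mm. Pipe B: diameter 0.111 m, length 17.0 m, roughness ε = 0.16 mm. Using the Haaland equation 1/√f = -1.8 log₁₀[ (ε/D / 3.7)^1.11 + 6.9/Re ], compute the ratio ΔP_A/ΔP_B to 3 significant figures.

ΔP_A/ΔP_B ≈ 1.56

Pipe A: V = Q/A = 0.0044/0.01584 = 0.2778 m/s; Re = 2.229e+04; ε/D = 0.000444; Haaland → f = 0.02592; ΔP_A = f(L/D)(ρV²/2) = 523.7 Pa.
Pipe B: V = Q/A = 0.0044/0.009677 = 0.4547 m/s; Re = 2.852e+04; ε/D = 0.00144; Haaland → f = 0.02684; ΔP_B = f(L/D)(ρV²/2) = 336.1 Pa.
ΔP_A/ΔP_B = 523.7/336.1 = 1.56.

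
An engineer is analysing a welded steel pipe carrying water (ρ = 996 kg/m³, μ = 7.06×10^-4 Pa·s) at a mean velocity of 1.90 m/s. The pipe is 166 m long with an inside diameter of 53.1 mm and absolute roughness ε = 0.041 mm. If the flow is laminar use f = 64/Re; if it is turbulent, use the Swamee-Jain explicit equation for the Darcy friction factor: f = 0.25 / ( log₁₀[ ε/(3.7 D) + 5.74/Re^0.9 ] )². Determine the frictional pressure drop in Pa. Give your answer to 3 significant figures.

ΔP ≈ 117000 Pa

Reynolds number Re = ρVD/μ = 996 · 1.9 · 0.0531 / 0.000706 = 1.423e+05.
Re > 4000 → turbulent. Relative roughness ε/D = 4.1e-05/0.0531 = 0.000772. Swamee-Jain: f = 0.25/(log₁₀[0.000772/3.7 + 5.74/1.423e+05^0.9])² = 0.25/(log₁₀[0.000209 + 0.000132])² = 0.25/(-3.468)² = 0.02079.
Darcy-Weisbach: ΔP = f(L/D)(ρV²/2) = 0.02079·(166/0.0531)·(996·1.9²/2) = 0.02079·3126·1798 = 1.169e+05 Pa.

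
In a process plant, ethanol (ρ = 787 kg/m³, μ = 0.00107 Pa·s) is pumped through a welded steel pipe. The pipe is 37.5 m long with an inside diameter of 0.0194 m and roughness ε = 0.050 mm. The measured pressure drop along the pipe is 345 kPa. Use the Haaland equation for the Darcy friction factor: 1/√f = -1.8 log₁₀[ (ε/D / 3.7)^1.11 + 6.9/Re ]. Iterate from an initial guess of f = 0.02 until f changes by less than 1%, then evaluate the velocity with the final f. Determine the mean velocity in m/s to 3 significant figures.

V ≈ 4.08 m/s

Rearranging Darcy-Weisbach: V = √(2·ΔP·D/(f·L·ρ)). With ε/D = 5e-05/0.0194 = 0.00258, iterate starting from f = 0.02:
  f = 0.02 → V = √(2·3.45e+05·0.0194/(0.02·37.5·787)) = 4.762 m/s; Re = ρVD/μ = 6.795e+04; f → 0.02698
  f = 0.02698 → V = 4.1 m/s; Re = 5.851e+04; f → 0.02725
Converged (Δf/f < 1%). With the final f = 0.02725: V = √(2·3.45e+05·0.0194/(0.02725·37.5·787)) = 4.08 m/s.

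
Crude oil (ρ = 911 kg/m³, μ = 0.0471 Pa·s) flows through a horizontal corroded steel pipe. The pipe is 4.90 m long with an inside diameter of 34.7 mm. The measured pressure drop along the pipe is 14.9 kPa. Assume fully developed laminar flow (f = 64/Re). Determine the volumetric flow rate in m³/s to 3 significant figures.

Q ≈ 0.00230 m³/s

For laminar flow, f = 64/Re with Re = ρVD/μ, so Darcy-Weisbach reduces to ΔP = 32μLV/D². Solving for V: V = ΔP·D²/(32μL) = 1.49e+04·(0.0347)²/(32·0.0471·4.9) = 2.429 m/s.
Check: Re = ρVD/μ = 911·2.429·0.0347/0.0471 = 1630 < 2300, so the laminar assumption holds.
Q = V·A = 2.429·(π/4·0.0347²) = 0.002297 m³/s = 0.00230 m³/s.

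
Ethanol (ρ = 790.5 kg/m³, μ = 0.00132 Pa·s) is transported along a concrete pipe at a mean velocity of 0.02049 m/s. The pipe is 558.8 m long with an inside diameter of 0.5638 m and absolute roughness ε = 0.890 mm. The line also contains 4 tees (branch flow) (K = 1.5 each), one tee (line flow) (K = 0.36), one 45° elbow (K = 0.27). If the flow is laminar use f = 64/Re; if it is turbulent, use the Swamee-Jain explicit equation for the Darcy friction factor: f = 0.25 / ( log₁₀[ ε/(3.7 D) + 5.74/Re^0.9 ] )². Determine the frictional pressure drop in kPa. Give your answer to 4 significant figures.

Reynolds number Re = ρVD/μ = 790.5 · 0.02049 · 0.5638 / 0.00132 = 6918.
Re > 4000 → turbulent. Relative roughness ε/D = 0.00089/0.5638 = 0.00158. Swamee-Jain: f = 0.25/(log₁₀[0.00158/3.7 + 5.74/6918^0.9])² = 0.25/(log₁₀[0.000427 + 0.00201])² = 0.25/(-2.613)² = 0.0366.
Total minor-loss coefficient ΣK = 4·1.5 + 1·0.36 + 1·0.27 = 6.63.
ΔP = [f·L/D + ΣK]·(ρV²/2) = [0.0366·558.8/0.5638 + 6.63]·(790.5·0.02049²/2) = [36.28 + 6.63]·0.1659 = 7.12 Pa.
ΔP = 7.12 Pa = 0.007120 kPa.

ΔP ≈ 0.007120 kPa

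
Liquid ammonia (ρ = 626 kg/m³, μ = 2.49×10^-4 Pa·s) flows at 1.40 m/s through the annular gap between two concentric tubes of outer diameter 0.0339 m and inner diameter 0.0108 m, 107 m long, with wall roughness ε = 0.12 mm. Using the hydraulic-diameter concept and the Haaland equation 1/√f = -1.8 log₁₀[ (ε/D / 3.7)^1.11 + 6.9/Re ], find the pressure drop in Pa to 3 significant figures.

ΔP ≈ 90400 Pa

Hydraulic diameter D_h = 4A/P = D_o - D_i = 0.0339 - 0.0108 = 0.0231 m.
Re = ρVD_h/μ = 626·1.4·0.0231/0.000249 = 8.13e+04.
ε/D_h = 0.00012/0.0231 = 0.00519; Haaland gives 1/√f = -1.8 log₁₀[0.000682+8.49e-05] = 5.608, so f = 0.0318.
ΔP = f(L/D_h)(ρV²/2) = 0.0318·107/0.0231·613.5 = 9.036e+04 Pa.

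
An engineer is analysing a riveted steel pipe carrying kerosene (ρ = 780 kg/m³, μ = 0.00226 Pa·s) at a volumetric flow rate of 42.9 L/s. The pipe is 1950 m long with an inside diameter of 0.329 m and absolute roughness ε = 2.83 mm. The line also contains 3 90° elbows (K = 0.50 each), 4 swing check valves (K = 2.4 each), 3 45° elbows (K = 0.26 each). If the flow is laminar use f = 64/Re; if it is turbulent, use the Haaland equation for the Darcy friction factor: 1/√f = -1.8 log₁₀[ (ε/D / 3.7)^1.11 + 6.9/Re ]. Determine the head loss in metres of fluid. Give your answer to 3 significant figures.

h_f ≈ 3.01 m

Q = 42.9 L/s = 42.9/1000 = 0.0429 m³/s.
Cross-sectional area A = πD²/4 = π(0.329)²/4 = 0.08501 m²; mean velocity V = Q/A = 0.0429/0.08501 = 0.5046 m/s.
Reynolds number Re = ρVD/μ = 780 · 0.5046 · 0.329 / 0.00226 = 5.73e+04.
Re > 4000 → turbulent. Relative roughness ε/D = 0.00283/0.329 = 0.0086. Haaland: 1/√f = -1.8 log₁₀[(0.0086/3.7)^1.11 + 6.9/5.73e+04] = -1.8 log₁₀[0.00119 + 0.00012] = 5.187, so f = 0.03717.
Total minor-loss coefficient ΣK = 3·0.5 + 4·2.4 + 3·0.26 = 11.9.
ΔP = [f·L/D + ΣK]·(ρV²/2) = [0.03717·1950/0.329 + 11.9]·(780·0.5046²/2) = [220.3 + 11.9]·99.32 = 2.306e+04 Pa.
Head loss h_f = ΔP/(ρg) = 2.306e+04/(780·9.81) = 3.01 m.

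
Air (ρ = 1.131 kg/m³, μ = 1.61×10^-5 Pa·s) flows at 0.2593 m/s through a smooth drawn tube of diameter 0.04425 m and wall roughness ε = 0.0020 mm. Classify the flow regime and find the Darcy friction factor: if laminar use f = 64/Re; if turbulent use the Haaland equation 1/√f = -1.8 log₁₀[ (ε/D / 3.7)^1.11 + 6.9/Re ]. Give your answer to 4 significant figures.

f ≈ 0.07940

Re = ρVD/μ = 1.131·0.2593·0.04425/1.61e-05 = 806.
Re < 2300 → laminar, so f = 64/Re = 0.0794 (roughness is irrelevant in laminar flow).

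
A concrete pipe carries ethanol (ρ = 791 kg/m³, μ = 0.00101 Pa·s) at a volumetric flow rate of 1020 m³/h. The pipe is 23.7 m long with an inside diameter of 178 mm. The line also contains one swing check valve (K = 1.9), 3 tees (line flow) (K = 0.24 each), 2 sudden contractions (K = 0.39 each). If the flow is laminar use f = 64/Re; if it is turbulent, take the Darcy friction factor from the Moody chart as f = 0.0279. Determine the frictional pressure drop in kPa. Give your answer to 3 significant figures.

ΔP ≈ 365 kPa

Q = 1020 m³/h = 1020/3600 = 0.2833 m³/s.
Cross-sectional area A = πD²/4 = π(0.178)²/4 = 0.02488 m²; mean velocity V = Q/A = 0.2833/0.02488 = 11.39 m/s.
Reynolds number Re = ρVD/μ = 791 · 11.39 · 0.178 / 0.00101 = 1.587e+06.
Re > 4000 → turbulent; use the Moody-chart value f = 0.0279.
Total minor-loss coefficient ΣK = 1·1.9 + 3·0.24 + 2·0.39 = 3.4.
ΔP = [f·L/D + ΣK]·(ρV²/2) = [0.0279·23.7/0.178 + 3.4]·(791·11.39²/2) = [3.715 + 3.4]·5.127e+04 = 3.648e+05 Pa.
ΔP = 3.648e+05 Pa = 365 kPa.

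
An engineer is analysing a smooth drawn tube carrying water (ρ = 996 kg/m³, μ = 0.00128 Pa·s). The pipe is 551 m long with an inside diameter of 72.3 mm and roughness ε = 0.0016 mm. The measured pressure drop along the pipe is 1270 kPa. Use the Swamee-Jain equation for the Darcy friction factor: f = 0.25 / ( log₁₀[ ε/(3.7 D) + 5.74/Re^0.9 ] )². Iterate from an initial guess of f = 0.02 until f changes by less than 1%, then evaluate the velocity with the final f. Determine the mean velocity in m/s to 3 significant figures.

Rearranging Darcy-Weisbach: V = √(2·ΔP·D/(f·L·ρ)). With ε/D = 1.6e-06/0.0723 = 2.21e-05, iterate starting from f = 0.02:
  f = 0.02 → V = √(2·1.27e+06·0.0723/(0.02·551·996)) = 4.09 m/s; Re = ρVD/μ = 2.301e+05; f → 0.01534
  f = 0.01534 → V = 4.671 m/s; Re = 2.628e+05; f → 0.01498
  f = 0.01498 → V = 4.727 m/s; Re = 2.659e+05; f → 0.01494
Converged (Δf/f < 1%). With the final f = 0.01494: V = √(2·1.27e+06·0.0723/(0.01494·551·996)) = 4.732 m/s.

V ≈ 4.73 m/s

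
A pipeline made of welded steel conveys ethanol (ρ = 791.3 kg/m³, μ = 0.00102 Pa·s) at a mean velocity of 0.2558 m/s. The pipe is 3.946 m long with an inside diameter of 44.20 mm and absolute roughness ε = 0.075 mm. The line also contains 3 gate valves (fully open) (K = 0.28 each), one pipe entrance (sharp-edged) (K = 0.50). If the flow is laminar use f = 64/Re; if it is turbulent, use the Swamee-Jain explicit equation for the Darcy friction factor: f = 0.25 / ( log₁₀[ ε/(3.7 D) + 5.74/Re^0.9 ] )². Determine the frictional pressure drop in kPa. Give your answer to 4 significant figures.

Reynolds number Re = ρVD/μ = 791.3 · 0.2558 · 0.0442 / 0.00102 = 8771.
Re > 4000 → turbulent. Relative roughness ε/D = 7.5e-05/0.0442 = 0.0017. Swamee-Jain: f = 0.25/(log₁₀[0.0017/3.7 + 5.74/8771^0.9])² = 0.25/(log₁₀[0.000459 + 0.00162])² = 0.25/(-2.682)² = 0.03476.
Total minor-loss coefficient ΣK = 3·0.28 + 1·0.5 = 1.34.
ΔP = [f·L/D + ΣK]·(ρV²/2) = [0.03476·3.946/0.0442 + 1.34]·(791.3·0.2558²/2) = [3.103 + 1.34]·25.89 = 115 Pa.
ΔP = 115 Pa = 0.1150 kPa.

ΔP ≈ 0.1150 kPa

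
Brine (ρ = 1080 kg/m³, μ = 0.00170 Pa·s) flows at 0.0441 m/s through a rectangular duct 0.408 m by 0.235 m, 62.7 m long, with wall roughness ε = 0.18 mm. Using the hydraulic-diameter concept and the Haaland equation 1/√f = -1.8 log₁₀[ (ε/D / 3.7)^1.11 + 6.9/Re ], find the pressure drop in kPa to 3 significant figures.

ΔP ≈ 0.00732 kPa

Hydraulic diameter D_h = 4A/P = 4·(0.408·0.235)/(2·(0.408+0.235)) = 0.3835/1.286 = 0.2982 m.
Re = ρVD_h/μ = 1080·0.0441·0.2982/0.0017 = 8355.
ε/D_h = 0.00018/0.2982 = 0.000604; Haaland gives 1/√f = -1.8 log₁₀[6.25e-05+0.000826] = 5.493, so f = 0.03315.
ΔP = f(L/D_h)(ρV²/2) = 0.03315·62.7/0.2982·1.05 = 7.319 Pa.
ΔP = 0.00732 kPa.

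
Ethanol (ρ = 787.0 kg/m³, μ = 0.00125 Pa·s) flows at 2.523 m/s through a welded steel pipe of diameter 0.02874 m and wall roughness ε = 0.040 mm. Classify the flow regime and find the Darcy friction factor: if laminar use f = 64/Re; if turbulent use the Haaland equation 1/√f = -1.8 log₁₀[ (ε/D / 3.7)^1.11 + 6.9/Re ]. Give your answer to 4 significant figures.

f ≈ 0.02505

Re = ρVD/μ = 787·2.523·0.02874/0.00125 = 4.565e+04.
Re > 4000 → turbulent. ε/D = 4e-05/0.02874 = 0.00139; Haaland: 1/√f = -1.8 log₁₀[0.000158 + 0.000151] = 6.318, so f = 0.02505.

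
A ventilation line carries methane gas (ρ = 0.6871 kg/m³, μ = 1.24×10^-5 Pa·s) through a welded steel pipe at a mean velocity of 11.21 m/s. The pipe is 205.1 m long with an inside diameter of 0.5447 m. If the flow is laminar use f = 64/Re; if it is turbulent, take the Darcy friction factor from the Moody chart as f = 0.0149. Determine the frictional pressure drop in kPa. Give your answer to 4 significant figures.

Reynolds number Re = ρVD/μ = 0.6871 · 11.21 · 0.5447 / 1.24e-05 = 3.383e+05.
Re > 4000 → turbulent; use the Moody-chart value f = 0.0149.
Darcy-Weisbach: ΔP = f(L/D)(ρV²/2) = 0.0149·(205.1/0.5447)·(0.6871·11.21²/2) = 0.0149·376.5·43.17 = 242.2 Pa.
ΔP = 242.2 Pa = 0.2422 kPa.

ΔP ≈ 0.2422 kPa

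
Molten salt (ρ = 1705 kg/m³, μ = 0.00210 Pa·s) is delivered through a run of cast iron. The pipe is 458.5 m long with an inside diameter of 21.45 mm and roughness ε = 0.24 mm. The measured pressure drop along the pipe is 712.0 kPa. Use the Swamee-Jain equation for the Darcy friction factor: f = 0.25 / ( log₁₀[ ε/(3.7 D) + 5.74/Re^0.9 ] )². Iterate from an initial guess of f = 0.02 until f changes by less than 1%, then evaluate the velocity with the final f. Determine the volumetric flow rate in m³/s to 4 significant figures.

Q ≈ 3.435×10^-4 m³/s

Rearranging Darcy-Weisbach: V = √(2·ΔP·D/(f·L·ρ)). With ε/D = 0.00024/0.02145 = 0.0112, iterate starting from f = 0.02:
  f = 0.02 → V = √(2·7.12e+05·0.02145/(0.02·458.5·1705)) = 1.398 m/s; Re = ρVD/μ = 2.434e+04; f → 0.04216
  f = 0.04216 → V = 0.9627 m/s; Re = 1.677e+04; f → 0.0432
  f = 0.0432 → V = 0.951 m/s; Re = 1.656e+04; f → 0.04324
Converged (Δf/f < 1%). With the final f = 0.04324: V = √(2·7.12e+05·0.02145/(0.04324·458.5·1705)) = 0.9506 m/s.
Q = V·A = 0.9506·(π/4·0.02145²) = 0.0003435 m³/s = 3.435×10^-4 m³/s.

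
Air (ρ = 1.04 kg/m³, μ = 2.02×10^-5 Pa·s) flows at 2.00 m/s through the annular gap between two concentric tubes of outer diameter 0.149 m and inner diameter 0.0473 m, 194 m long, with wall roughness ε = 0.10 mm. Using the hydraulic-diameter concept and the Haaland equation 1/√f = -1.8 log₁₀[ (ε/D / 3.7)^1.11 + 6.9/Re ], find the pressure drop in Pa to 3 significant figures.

ΔP ≈ 126 Pa

Hydraulic diameter D_h = 4A/P = D_o - D_i = 0.149 - 0.0473 = 0.1017 m.
Re = ρVD_h/μ = 1.04·2·0.1017/2.02e-05 = 1.047e+04.
ε/D_h = 0.0001/0.1017 = 0.000983; Haaland gives 1/√f = -1.8 log₁₀[0.000107+0.000659] = 5.608, so f = 0.0318.
ΔP = f(L/D_h)(ρV²/2) = 0.0318·194/0.1017·2.08 = 126.2 Pa.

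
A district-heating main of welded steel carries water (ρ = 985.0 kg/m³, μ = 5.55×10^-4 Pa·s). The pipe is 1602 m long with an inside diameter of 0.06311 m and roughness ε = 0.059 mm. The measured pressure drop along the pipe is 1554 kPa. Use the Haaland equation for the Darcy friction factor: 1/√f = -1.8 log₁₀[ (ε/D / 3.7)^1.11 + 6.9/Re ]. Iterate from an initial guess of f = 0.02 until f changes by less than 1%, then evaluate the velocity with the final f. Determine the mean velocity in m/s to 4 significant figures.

V ≈ 2.474 m/s

Rearranging Darcy-Weisbach: V = √(2·ΔP·D/(f·L·ρ)). With ε/D = 5.9e-05/0.06311 = 0.000935, iterate starting from f = 0.02:
  f = 0.02 → V = √(2·1.554e+06·0.06311/(0.02·1602·985)) = 2.493 m/s; Re = ρVD/μ = 2.792e+05; f → 0.02031
  f = 0.02031 → V = 2.474 m/s; Re = 2.771e+05; f → 0.02031
Converged (Δf/f < 1%). With the final f = 0.02031: V = √(2·1.554e+06·0.06311/(0.02031·1602·985)) = 2.474 m/s.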